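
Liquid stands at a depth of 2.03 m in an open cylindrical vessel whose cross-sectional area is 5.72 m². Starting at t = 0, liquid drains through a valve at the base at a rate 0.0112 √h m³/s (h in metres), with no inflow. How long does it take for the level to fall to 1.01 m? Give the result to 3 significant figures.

429 s

Mass balance (ρ constant): A dh/dt = −0.0112 √h.
Separate and integrate: 2(√h − √h₀) = −(0.0112/A) t.
t = 2A(√h₀ − √h)/0.0112 = 2·5.72·(√2.03 − √1.01)/0.0112
  = 11.440 × (1.4248 − 1.0050) / 0.0112 = 428.79 s.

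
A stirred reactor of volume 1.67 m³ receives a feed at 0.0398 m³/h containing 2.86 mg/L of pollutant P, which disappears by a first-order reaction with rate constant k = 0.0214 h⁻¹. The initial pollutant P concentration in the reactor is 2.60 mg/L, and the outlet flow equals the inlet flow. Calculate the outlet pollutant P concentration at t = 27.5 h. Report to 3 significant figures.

V dC/dt = Q(C_in − C) − k V C.
This is linear with rate a = Q/V + k = 0.045232 h⁻¹.
C_ss = Q C_in/(Q + kV) = 1.5069 mg/L; C(t) = C_ss + (C₀ − C_ss) e^(−a t).
C(27.5) = 1.5069 + (1.0931)·e^(−0.045232·27.5) = 1.5069 + (1.0931)·0.28826 = 1.8220 mg/L.

1.82 mg/L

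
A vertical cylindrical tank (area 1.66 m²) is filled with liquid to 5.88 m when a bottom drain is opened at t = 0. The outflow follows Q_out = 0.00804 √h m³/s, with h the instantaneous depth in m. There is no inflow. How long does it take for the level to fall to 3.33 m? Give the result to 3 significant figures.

248 s

A dh/dt = −Q_out = −0.00804 √h.
Separate and integrate: 2(√h − √h₀) = −(0.00804/A) t.
t = 2A(√h₀ − √h)/0.00804 = 2·1.66·(√5.88 − √3.33)/0.00804
  = 3.3200 × (2.4249 − 1.8248) / 0.00804 = 247.78 s.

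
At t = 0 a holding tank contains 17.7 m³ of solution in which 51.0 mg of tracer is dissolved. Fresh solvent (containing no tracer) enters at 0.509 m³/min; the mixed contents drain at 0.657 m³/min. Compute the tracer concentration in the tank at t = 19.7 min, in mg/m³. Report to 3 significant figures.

1.55 mg/m³

Let m(t) be the amount of tracer. Volume: V(t) = V₀ + (Q_in − Q_out) t = 17.7 − 0.14800 t; V(19.7) = 14.784 m³.
No tracer enters, so dm/dt = −Q_out · (m/V).
dm/m = −Q_out dt/(V₀ − 0.14800 t); integrating gives ln(m/m₀) = −(Q_out/(Q_in−Q_out)) ln(V/V₀).
m = m₀ (V₀/V)^(Q_out/(Q_in−Q_out)) = 51.0 × (17.7/14.784)^(-4.4392) = 22.938 mg.
C = m/V = 22.938/14.784 = 1.5515 mg/m³.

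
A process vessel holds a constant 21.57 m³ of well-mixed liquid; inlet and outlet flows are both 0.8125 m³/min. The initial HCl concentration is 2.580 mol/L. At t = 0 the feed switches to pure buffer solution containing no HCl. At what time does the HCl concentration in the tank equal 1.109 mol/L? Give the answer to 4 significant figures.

Species balance: V dC/dt = Q(C_in − C) ⇒ τ = V/Q = 26.5477 min.
C(t) = C_in + (C₀ − C_in) e^(−t/τ). Set C = 1.109 and solve for t:
e^(−t/τ) = (C − C_in)/(C₀ − C_in) = (1.109 − 0)/(2.580 − 0) = 0.429845
t = −τ ln(…) = 26.5477 × 0.844331 = 22.4150 min.

22.42 min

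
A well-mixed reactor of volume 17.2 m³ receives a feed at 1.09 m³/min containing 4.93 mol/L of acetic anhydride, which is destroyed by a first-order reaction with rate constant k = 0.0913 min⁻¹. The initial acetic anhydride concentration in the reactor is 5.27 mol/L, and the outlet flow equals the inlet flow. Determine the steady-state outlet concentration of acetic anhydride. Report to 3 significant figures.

Accumulation = in − out − consumed: V dC/dt = Q C_in − Q C − k V C.
Steady state (dC/dt = 0): C_ss = Q C_in/(Q + kV) = C_in/(1 + kV/Q).
C_ss = 1.09·4.93/(1.09 + 0.0913·17.2) = 5.3737/2.6604 = 2.0199 mol/L.

2.02 mol/L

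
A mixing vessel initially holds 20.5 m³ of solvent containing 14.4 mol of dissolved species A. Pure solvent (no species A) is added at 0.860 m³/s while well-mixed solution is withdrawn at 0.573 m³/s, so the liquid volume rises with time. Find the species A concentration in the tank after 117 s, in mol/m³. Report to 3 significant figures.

Total volume: dV/dt = Q_in − Q_out = 0.28700 m³/s, so V(t) = 20.5 + 0.28700 t and V(117) = 54.079 m³.
No species A enters, so dm/dt = −Q_out · (m/V).
Separate: dm/m = −Q_out dt/V(t) ⇒ ln(m/m₀) = −(Q_out/(Q_in−Q_out)) ln(V/V₀).
m = m₀ (V₀/V)^(Q_out/(Q_in−Q_out)) = 14.4 × (20.5/54.079)^(1.9965) = 2.0763 mol.
C = m/V = 2.0763/54.079 = 0.038393 mol/m³.

0.0384 mol/m³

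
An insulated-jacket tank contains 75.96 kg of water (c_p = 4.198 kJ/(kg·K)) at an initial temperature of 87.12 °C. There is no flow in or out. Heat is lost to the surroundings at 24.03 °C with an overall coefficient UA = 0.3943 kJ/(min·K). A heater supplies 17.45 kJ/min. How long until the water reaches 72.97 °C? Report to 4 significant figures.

Lumped-capacitance energy balance: M c_p dT/dt = UA(T_amb − T) + Q̇.
τ = M c_p/UA = 808.725 min; T_ss = T_amb + Q̇/UA = 24.03 + 17.45/0.3943 = 68.2856 °C.
T(t) = T_ss + (T₀ − T_ss)e^(−t/τ); set T = 72.97:
t = −τ ln[(T − T_ss)/(T₀ − T_ss)] = −808.725 · ln(0.248713) = 1125.30 min.

1125 min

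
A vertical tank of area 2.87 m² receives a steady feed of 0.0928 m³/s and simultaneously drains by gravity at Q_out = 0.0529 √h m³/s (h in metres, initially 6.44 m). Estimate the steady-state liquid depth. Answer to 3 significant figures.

3.08 m

A dh/dt = Q_in − 0.0529 √h. Steady state requires inflow = outflow:
Q_in = 0.0529 √h_ss ⇒ √h_ss = 0.0928/0.0529 = 1.7543.
h_ss = 1.7543² = 3.0774 m. (Since h₀ = 6.44 m > h_ss, the level will fall toward this value.)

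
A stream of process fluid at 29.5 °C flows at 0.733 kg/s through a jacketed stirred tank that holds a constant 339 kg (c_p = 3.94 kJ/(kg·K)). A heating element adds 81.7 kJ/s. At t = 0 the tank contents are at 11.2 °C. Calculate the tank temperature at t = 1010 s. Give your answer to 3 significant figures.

52.5 °C

M c_p dT/dt = ṁ c_p (T_in − T) + Q̇.
τ = M/ṁ = 462.48 s; T_ss = T_in + Q̇/(ṁ c_p) = 29.5 + 81.7/(0.733·3.94) = 57.789 °C.
Integrating: T(t) = T_ss + (T₀ − T_ss) e^(−t/τ).
T(1010) = 57.789 + (-46.589)·e^(−1010/462.48) = 57.789 + (-46.589)·0.11261 = 52.543 °C.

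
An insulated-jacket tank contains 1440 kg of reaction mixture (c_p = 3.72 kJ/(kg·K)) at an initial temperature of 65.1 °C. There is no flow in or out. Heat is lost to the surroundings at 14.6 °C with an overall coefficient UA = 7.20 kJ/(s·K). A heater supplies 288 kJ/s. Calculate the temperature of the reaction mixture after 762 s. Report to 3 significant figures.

58.4 °C

M c_p dT/dt = −UA(T − T_amb) + Q̇.
dT/dt = (T_ss − T)/τ with T_ss = T_amb + Q̇/UA = 14.6 + 288/7.20 = 54.600 °C, τ = M c_p/UA = 1440·3.72/7.20 = 744.00 s.
T approaches T_ss exponentially: T(t) = T_ss + (T₀ − T_ss) e^(−t/τ).
T(762) = 54.600 + (10.500)·0.35909 = 58.370 °C.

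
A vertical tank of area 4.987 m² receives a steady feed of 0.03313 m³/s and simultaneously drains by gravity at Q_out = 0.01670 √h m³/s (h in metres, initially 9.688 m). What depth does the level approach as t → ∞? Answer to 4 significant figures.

3.936 m

A dh/dt = Q_in − 0.01670 √h. Steady state requires inflow = outflow:
Q_in = 0.01670 √h_ss ⇒ √h_ss = 0.03313/0.01670 = 1.98383.
h_ss = 1.98383² = 3.93559 m. (Since h₀ = 9.688 m > h_ss, the level will fall toward this value.)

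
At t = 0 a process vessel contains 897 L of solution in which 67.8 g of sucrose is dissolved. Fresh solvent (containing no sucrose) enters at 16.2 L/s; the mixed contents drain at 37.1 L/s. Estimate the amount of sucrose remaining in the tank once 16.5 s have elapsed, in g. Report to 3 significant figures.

Let m(t) be the amount of sucrose. Volume: V(t) = V₀ + (Q_in − Q_out) t = 897 − 20.900 t; V(16.5) = 552.15 L.
Species balance (pure solvent in): dm/dt = −Q_out · m/V(t).
dm/m = −Q_out dt/(V₀ − 20.900 t); integrating gives ln(m/m₀) = −(Q_out/(Q_in−Q_out)) ln(V/V₀).
m = m₀ (V₀/V)^(Q_out/(Q_in−Q_out)) = 67.8 × (897/552.15)^(-1.7751) = 28.652 g.

28.7 g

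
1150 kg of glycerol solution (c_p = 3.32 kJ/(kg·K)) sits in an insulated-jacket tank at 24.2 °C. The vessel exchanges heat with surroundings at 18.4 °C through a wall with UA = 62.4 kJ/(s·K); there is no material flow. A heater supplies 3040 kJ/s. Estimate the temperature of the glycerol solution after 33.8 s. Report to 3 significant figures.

First-law balance (no shaft work): M c_p dT/dt = −UA(T − T_amb) + Q̇.
dT/dt = (T_ss − T)/τ with T_ss = T_amb + Q̇/UA = 18.4 + 3040/62.4 = 67.118 °C, τ = M c_p/UA = 1150·3.32/62.4 = 61.186 s.
T approaches T_ss exponentially: T(t) = T_ss + (T₀ − T_ss) e^(−t/τ).
T(33.8) = 67.118 + (-42.918)·0.57556 = 42.416 °C.

42.4 °C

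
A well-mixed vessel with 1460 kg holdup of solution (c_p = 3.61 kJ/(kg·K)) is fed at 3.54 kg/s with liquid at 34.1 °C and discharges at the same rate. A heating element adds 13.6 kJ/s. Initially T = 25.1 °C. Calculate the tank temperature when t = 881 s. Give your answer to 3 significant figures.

34.0 °C

Heat balance on the well-mixed liquid: M c_p dT/dt = ṁ c_p (T_in − T) + 13.6.
τ = M/ṁ = 412.43 s; T_ss = T_in + Q̇/(ṁ c_p) = 34.1 + 13.6/(3.54·3.61) = 35.164 °C.
T approaches T_ss exponentially: T(t) = T_ss + (T₀ − T_ss) e^(−t/τ).
T(881) = 35.164 + (-10.064)·e^(−881/412.43) = 35.164 + (-10.064)·0.11811 = 33.976 °C.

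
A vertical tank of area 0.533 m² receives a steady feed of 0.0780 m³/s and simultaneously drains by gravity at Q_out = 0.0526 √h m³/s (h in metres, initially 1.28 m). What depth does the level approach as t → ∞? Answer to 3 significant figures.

Mass balance (ρ constant): A dh/dt = Q_in − 0.0526 √h. At steady state dh/dt = 0:
Q_in = 0.0526 √h_ss ⇒ √h_ss = 0.0780/0.0526 = 1.4829.
h_ss = 1.4829² = 2.1990 m. (Since h₀ = 1.28 m < h_ss, the level will rise toward this value.)

2.20 m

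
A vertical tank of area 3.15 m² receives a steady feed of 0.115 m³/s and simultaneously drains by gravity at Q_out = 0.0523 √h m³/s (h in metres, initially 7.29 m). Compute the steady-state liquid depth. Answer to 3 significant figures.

Volume balance on the tank: A dh/dt = Q_in − 0.0523 √h. At steady state dh/dt = 0:
Q_in = 0.0523 √h_ss ⇒ √h_ss = 0.115/0.0523 = 2.1989.
h_ss = 2.1989² = 4.8350 m. (Since h₀ = 7.29 m > h_ss, the level will fall toward this value.)

4.83 m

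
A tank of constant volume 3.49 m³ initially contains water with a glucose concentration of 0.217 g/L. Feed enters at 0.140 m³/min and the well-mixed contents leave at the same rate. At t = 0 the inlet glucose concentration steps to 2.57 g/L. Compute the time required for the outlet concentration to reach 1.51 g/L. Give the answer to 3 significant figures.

19.9 min

Species balance: V dC/dt = Q(C_in − C) ⇒ τ = V/Q = 24.929 min.
C(t) = C_in + (C₀ − C_in) e^(−t/τ). Set C = 1.51 and solve for t:
e^(−t/τ) = (C − C_in)/(C₀ − C_in) = (1.51 − 2.57)/(0.217 − 2.57) = 0.45049
t = −τ ln(…) = 24.929 × 0.79742 = 19.879 min.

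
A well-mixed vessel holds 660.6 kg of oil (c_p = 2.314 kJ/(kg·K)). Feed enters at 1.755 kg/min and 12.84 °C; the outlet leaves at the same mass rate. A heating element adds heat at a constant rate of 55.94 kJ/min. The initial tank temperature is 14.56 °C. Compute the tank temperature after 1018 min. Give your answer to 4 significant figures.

25.81 °C

Energy balance: M c_p dT/dt = ṁ c_p (T_in − T) + 55.94.
Rearrange: dT/dt = (T_ss − T)/τ with τ = M/ṁ = 376.410 min and T_ss = T_in + Q̇/(ṁ c_p) = 26.6147 °C.
This is linear first-order; T(t) = T_ss + (T₀ − T_ss) e^(−t/τ).
T(1018) = 26.6147 + (-12.0547)·e^(−1018/376.410) = 26.6147 + (-12.0547)·0.0669040 = 25.8082 °C.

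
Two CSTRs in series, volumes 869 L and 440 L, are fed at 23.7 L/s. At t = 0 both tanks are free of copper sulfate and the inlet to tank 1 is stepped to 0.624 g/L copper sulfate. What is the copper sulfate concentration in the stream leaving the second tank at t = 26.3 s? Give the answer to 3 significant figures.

0.162 g/L

Species balance on tank i: dCᵢ/dt = (Cᵢ₋₁ − Cᵢ)/τᵢ with τᵢ = Vᵢ/Q.
τ₁ = 869/23.7 = 36.667 s; τ₂ = 440/23.7 = 18.565 s.
Tank 1: C₁ = C_in(1 − e^(−t/τ₁)). Tank 2 (τ₁ ≠ τ₂): C₂ = C_in[1 − (τ₁ e^(−t/τ₁) − τ₂ e^(−t/τ₂))/(τ₁ − τ₂)].
At t = 26.3: e^(−t/τ₁) = 0.48808, e^(−t/τ₂) = 0.24253.
C₂ = 0.624·[1 − (36.667·0.48808 − 18.565·0.24253)/(18.101)] = 0.624·0.26007 = 0.16229 g/L.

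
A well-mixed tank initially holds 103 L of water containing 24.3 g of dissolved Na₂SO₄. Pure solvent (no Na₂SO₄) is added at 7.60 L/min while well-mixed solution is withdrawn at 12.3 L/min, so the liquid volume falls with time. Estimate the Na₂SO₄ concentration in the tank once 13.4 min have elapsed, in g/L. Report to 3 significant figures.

0.0512 g/L

Total volume: dV/dt = Q_in − Q_out = -4.7000 L/min, so V(t) = 103 − 4.7000 t and V(13.4) = 40.020 L.
Species balance (pure solvent in): dm/dt = −Q_out · m/V(t).
Separate: dm/m = −Q_out dt/V(t) ⇒ ln(m/m₀) = −(Q_out/(Q_in−Q_out)) ln(V/V₀).
m = m₀ (V₀/V)^(Q_out/(Q_in−Q_out)) = 24.3 × (103/40.020)^(-2.6170) = 2.0472 g.
C = m/V = 2.0472/40.020 = 0.051155 g/L.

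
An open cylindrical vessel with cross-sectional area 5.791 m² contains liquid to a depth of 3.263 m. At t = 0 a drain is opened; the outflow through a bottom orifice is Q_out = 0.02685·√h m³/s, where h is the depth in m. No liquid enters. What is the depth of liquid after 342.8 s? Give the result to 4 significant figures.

With no inflow, A dh/dt = −0.02685 √h.
Separate and integrate: 2(√h − √h₀) = −(0.02685/A) t.
√h = √3.263 − 0.02685·342.8/(2·5.791) = 1.80638 − 0.794697 = 1.01168.
h = 1.01168² = 1.02350 m.

1.023 m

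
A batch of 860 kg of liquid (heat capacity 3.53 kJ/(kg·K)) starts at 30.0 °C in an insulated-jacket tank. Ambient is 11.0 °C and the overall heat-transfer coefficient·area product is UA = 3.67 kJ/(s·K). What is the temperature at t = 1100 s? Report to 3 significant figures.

16.0 °C

M c_p dT/dt = −UA(T − T_amb).
dT/dt = (T_ss − T)/τ with T_ss = T_amb = 11.000 °C, τ = M c_p/UA = 860·3.53/3.67 = 827.19 s.
Integrating: T(t) = T_ss + (T₀ − T_ss) e^(−t/τ).
T(1100) = 11.000 + (19.000)·0.26453 = 16.026 °C.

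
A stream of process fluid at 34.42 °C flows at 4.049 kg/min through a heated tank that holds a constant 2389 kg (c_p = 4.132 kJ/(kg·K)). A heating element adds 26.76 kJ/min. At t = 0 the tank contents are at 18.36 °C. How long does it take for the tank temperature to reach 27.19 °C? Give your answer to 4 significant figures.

409.0 min

Energy balance: M c_p dT/dt = ṁ c_p (T_in − T) + 26.76.
τ = M/ṁ = 590.022 min; T_ss = T_in + Q̇/(ṁ c_p) = 36.0195 °C.
T(t) = T_ss + (T₀ − T_ss) e^(−t/τ). Set T = 27.19:
e^(−t/τ) = (27.19 − 36.0195)/(18.36 − 36.0195) = 0.499985
t = −590.022 · ln(0.499985) = 408.990 min.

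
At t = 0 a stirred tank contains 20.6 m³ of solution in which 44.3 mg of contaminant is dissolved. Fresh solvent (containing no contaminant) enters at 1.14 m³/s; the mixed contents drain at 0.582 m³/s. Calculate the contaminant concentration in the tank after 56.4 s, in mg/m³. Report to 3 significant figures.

Total volume: dV/dt = Q_in − Q_out = 0.55800 m³/s, so V(t) = 20.6 + 0.55800 t and V(56.4) = 52.071 m³.
Species balance (pure solvent in): dm/dt = −Q_out · m/V(t).
Separate: dm/m = −Q_out dt/V(t) ⇒ ln(m/m₀) = −(Q_out/(Q_in−Q_out)) ln(V/V₀).
m = m₀ (V₀/V)^(Q_out/(Q_in−Q_out)) = 44.3 × (20.6/52.071)^(1.0430) = 16.840 mg.
C = m/V = 16.840/52.071 = 0.32341 mg/m³.

0.323 mg/m³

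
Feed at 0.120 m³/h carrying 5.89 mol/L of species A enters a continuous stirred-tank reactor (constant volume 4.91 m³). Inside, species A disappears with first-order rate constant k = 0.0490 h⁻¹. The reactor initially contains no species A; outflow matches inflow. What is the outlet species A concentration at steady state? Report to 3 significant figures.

Species balance: V dC/dt = Q C_in − Q C − k V C.
Steady state (dC/dt = 0): C_ss = Q C_in/(Q + kV) = C_in/(1 + kV/Q).
C_ss = 0.120·5.89/(0.120 + 0.0490·4.91) = 0.70680/0.36059 = 1.9601 mol/L.

1.96 mol/L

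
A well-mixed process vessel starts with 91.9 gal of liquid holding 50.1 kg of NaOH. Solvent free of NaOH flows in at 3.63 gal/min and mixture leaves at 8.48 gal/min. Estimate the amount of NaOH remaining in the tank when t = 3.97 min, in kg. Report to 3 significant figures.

33.2 kg

Let m(t) be the amount of NaOH. Volume: V(t) = V₀ + (Q_in − Q_out) t = 91.9 − 4.8500 t; V(3.97) = 72.645 gal.
Solute balance: dm/dt = 0 − Q_out C = −Q_out m/V(t).
Separate: dm/m = −Q_out dt/V(t) ⇒ ln(m/m₀) = −(Q_out/(Q_in−Q_out)) ln(V/V₀).
m = m₀ (V₀/V)^(Q_out/(Q_in−Q_out)) = 50.1 × (91.9/72.645)^(-1.7485) = 33.213 kg.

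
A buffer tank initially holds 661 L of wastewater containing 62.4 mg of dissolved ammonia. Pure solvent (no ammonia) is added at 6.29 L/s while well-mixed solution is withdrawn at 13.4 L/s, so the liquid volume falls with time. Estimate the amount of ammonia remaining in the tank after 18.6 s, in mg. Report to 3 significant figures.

41.0 mg

Total volume: dV/dt = Q_in − Q_out = -7.1100 L/s, so V(t) = 661 − 7.1100 t and V(18.6) = 528.75 L.
Species balance (pure solvent in): dm/dt = −Q_out · m/V(t).
Separate: dm/m = −Q_out dt/V(t) ⇒ ln(m/m₀) = −(Q_out/(Q_in−Q_out)) ln(V/V₀).
m = m₀ (V₀/V)^(Q_out/(Q_in−Q_out)) = 62.4 × (661/528.75)^(-1.8847) = 40.970 mg.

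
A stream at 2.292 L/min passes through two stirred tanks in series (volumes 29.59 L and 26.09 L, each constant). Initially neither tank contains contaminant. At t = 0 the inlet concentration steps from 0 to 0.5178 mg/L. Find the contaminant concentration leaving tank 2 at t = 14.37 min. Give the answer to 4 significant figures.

0.1718 mg/L

Each tank obeys Vᵢ dCᵢ/dt = Q(Cᵢ₋₁ − Cᵢ), so τᵢ = Vᵢ/Q.
τ₁ = 29.59/2.292 = 12.9101 min; τ₂ = 26.09/2.292 = 11.3831 min.
Tank 1: C₁ = C_in(1 − e^(−t/τ₁)). Tank 2 (τ₁ ≠ τ₂): C₂ = C_in[1 − (τ₁ e^(−t/τ₁) − τ₂ e^(−t/τ₂))/(τ₁ − τ₂)].
At t = 14.37: e^(−t/τ₁) = 0.328545, e^(−t/τ₂) = 0.282974.
C₂ = 0.5178·[1 − (12.9101·0.328545 − 11.3831·0.282974)/(1.52705)] = 0.5178·0.331751 = 0.171780 mg/L.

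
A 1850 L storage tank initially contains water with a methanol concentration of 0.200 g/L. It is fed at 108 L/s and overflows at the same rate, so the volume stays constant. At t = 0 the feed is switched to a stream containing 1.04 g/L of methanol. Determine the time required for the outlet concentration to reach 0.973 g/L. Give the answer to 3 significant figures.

43.3 s

Species balance: V dC/dt = Q(C_in − C) ⇒ τ = V/Q = 17.130 s.
C(t) = C_in + (C₀ − C_in) e^(−t/τ). Set C = 0.973 and solve for t:
e^(−t/τ) = (C − C_in)/(C₀ − C_in) = (0.973 − 1.04)/(0.200 − 1.04) = 0.079762
t = −τ ln(…) = 17.130 × 2.5287 = 43.316 s.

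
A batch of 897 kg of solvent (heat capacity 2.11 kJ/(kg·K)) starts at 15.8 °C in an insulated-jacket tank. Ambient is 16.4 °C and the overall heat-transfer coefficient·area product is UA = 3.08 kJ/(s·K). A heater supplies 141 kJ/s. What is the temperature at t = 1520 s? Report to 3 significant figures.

58.3 °C

M c_p dT/dt = −UA(T − T_amb) + Q̇.
dT/dt = (T_ss − T)/τ with T_ss = T_amb + Q̇/UA = 16.4 + 141/3.08 = 62.179 °C, τ = M c_p/UA = 897·2.11/3.08 = 614.50 s.
This is linear first-order; T(t) = T_ss + (T₀ − T_ss) e^(−t/τ).
T(1520) = 62.179 + (-46.379)·0.084286 = 58.270 °C.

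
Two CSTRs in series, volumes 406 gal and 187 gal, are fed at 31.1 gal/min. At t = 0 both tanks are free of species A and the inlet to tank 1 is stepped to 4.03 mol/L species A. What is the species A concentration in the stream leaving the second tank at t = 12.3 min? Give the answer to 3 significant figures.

Species balance on tank i: dCᵢ/dt = (Cᵢ₋₁ − Cᵢ)/τᵢ with τᵢ = Vᵢ/Q.
τ₁ = 406/31.1 = 13.055 min; τ₂ = 187/31.1 = 6.0129 min.
Solving the cascade with C₁(0)=C₂(0)=0 gives C₂(t) = C_in[1 − (τ₁ e^(−t/τ₁) − τ₂ e^(−t/τ₂))/(τ₁ − τ₂)].
At t = 12.3: e^(−t/τ₁) = 0.38977, e^(−t/τ₂) = 0.12930.
C₂ = 4.03·[1 − (13.055·0.38977 − 6.0129·0.12930)/(7.0418)] = 4.03·0.38782 = 1.5629 mol/L.

1.56 mol/L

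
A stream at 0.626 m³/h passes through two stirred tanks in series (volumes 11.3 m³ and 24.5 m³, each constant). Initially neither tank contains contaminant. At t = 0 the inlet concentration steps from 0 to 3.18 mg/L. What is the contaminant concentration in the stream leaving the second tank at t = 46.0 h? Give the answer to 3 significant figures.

Time constants: τᵢ = Vᵢ/Q for each well-mixed tank.
τ₁ = 11.3/0.626 = 18.051 h; τ₂ = 24.5/0.626 = 39.137 h.
Solving the cascade with C₁(0)=C₂(0)=0 gives C₂(t) = C_in[1 − (τ₁ e^(−t/τ₁) − τ₂ e^(−t/τ₂))/(τ₁ − τ₂)].
At t = 46.0: e^(−t/τ₁) = 0.078213, e^(−t/τ₂) = 0.30871.
C₂ = 3.18·[1 − (18.051·0.078213 − 39.137·0.30871)/(-21.086)] = 3.18·0.49397 = 1.5708 mg/L.

1.57 mg/L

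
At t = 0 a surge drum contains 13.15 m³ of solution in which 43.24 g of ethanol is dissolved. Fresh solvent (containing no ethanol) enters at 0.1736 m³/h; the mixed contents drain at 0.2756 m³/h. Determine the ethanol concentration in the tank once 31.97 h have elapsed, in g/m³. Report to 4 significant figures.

2.024 g/m³

Let m(t) be the amount of ethanol. Volume: V(t) = V₀ + (Q_in − Q_out) t = 13.15 − 0.102000 t; V(31.97) = 9.88906 m³.
No ethanol enters, so dm/dt = −Q_out · (m/V).
Separate: dm/m = −Q_out dt/V(t) ⇒ ln(m/m₀) = −(Q_out/(Q_in−Q_out)) ln(V/V₀).
m = m₀ (V₀/V)^(Q_out/(Q_in−Q_out)) = 43.24 × (13.15/9.88906)^(-2.70196) = 20.0199 g.
C = m/V = 20.0199/9.88906 = 2.02445 g/m³.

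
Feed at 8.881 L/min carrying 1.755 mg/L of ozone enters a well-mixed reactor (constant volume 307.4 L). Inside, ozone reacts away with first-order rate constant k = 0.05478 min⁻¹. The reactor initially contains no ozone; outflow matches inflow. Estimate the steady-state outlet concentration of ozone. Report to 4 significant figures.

0.6060 mg/L

Species balance: V dC/dt = Q C_in − Q C − k V C.
Steady state (dC/dt = 0): C_ss = Q C_in/(Q + kV) = C_in/(1 + kV/Q).
C_ss = 8.881·1.755/(8.881 + 0.05478·307.4) = 15.5862/25.7204 = 0.605985 mg/L.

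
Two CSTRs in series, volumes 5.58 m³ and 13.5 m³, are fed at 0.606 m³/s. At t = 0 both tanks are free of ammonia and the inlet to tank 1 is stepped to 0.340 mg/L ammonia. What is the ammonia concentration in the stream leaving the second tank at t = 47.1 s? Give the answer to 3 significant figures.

Each tank obeys Vᵢ dCᵢ/dt = Q(Cᵢ₋₁ − Cᵢ), so τᵢ = Vᵢ/Q.
τ₁ = 5.58/0.606 = 9.2079 s; τ₂ = 13.5/0.606 = 22.277 s.
Tank 1: C₁ = C_in(1 − e^(−t/τ₁)). Tank 2 (τ₁ ≠ τ₂): C₂ = C_in[1 − (τ₁ e^(−t/τ₁) − τ₂ e^(−t/τ₂))/(τ₁ − τ₂)].
At t = 47.1: e^(−t/τ₁) = 0.0060050, e^(−t/τ₂) = 0.12072.
C₂ = 0.340·[1 − (9.2079·0.0060050 − 22.277·0.12072)/(-13.069)] = 0.340·0.79846 = 0.27147 mg/L.

0.271 mg/L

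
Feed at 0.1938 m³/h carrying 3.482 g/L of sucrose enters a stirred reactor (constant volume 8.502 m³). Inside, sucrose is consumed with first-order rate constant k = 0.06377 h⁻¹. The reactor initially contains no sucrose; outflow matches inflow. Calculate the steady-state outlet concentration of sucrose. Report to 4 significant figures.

0.9169 g/L

V dC/dt = Q(C_in − C) − k V C.
At steady state: 0 = Q C_in − (Q + kV) C_ss, so C_ss = Q C_in/(Q + kV).
C_ss = 0.1938·3.482/(0.1938 + 0.06377·8.502) = 0.674812/0.735973 = 0.916898 g/L.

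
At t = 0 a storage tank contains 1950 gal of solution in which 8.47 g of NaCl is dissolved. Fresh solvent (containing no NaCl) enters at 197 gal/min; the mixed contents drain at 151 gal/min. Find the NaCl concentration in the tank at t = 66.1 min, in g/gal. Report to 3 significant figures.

7.76e-05 g/gal

Total volume: dV/dt = Q_in − Q_out = 46.000 gal/min, so V(t) = 1950 + 46.000 t and V(66.1) = 4990.6 gal.
Solute balance: dm/dt = 0 − Q_out C = −Q_out m/V(t).
Separate: dm/m = −Q_out dt/V(t) ⇒ ln(m/m₀) = −(Q_out/(Q_in−Q_out)) ln(V/V₀).
m = m₀ (V₀/V)^(Q_out/(Q_in−Q_out)) = 8.47 × (1950/4990.6)^(3.2826) = 0.38743 g.
C = m/V = 0.38743/4990.6 = 7.7632e-05 g/gal.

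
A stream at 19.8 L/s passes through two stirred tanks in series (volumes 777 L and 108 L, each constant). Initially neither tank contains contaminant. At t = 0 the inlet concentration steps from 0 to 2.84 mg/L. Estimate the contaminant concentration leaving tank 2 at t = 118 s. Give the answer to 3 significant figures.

Each tank obeys Vᵢ dCᵢ/dt = Q(Cᵢ₋₁ − Cᵢ), so τᵢ = Vᵢ/Q.
τ₁ = 777/19.8 = 39.242 s; τ₂ = 108/19.8 = 5.4545 s.
Tank 1: C₁ = C_in(1 − e^(−t/τ₁)). Tank 2 (τ₁ ≠ τ₂): C₂ = C_in[1 − (τ₁ e^(−t/τ₁) − τ₂ e^(−t/τ₂))/(τ₁ − τ₂)].
At t = 118: e^(−t/τ₁) = 0.049442, e^(−t/τ₂) = 4.0250e-10.
C₂ = 2.84·[1 − (39.242·0.049442 − 5.4545·4.0250e-10)/(33.788)] = 2.84·0.94258 = 2.6769 mg/L.

2.68 mg/L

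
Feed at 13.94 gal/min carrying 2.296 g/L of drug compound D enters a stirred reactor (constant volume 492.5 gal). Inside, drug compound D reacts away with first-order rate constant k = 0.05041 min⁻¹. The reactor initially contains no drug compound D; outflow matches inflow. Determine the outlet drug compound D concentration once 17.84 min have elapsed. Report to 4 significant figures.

Accumulation = in − out − consumed: V dC/dt = Q C_in − Q C − k V C.
dC/dt = (Q/V) C_in − (Q/V + k) C; effective rate a = Q/V + k = 0.0283046 + 0.05041 = 0.0787146 min⁻¹.
C_ss = Q C_in/(Q + kV) = 0.825607 g/L; C(t) = C_ss + (C₀ − C_ss) e^(−a t).
C(17.84) = 0.825607 + (-0.825607)·e^(−0.0787146·17.84) = 0.825607 + (-0.825607)·0.245547 = 0.622882 g/L.

0.6229 g/L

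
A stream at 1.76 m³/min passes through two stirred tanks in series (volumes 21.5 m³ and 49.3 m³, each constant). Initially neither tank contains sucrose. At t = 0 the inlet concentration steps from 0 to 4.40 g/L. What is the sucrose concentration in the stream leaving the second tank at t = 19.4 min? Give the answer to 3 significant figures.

Species balance on tank i: dCᵢ/dt = (Cᵢ₋₁ − Cᵢ)/τᵢ with τᵢ = Vᵢ/Q.
τ₁ = 21.5/1.76 = 12.216 min; τ₂ = 49.3/1.76 = 28.011 min.
Tank 1: C₁ = C_in(1 − e^(−t/τ₁)). Tank 2 (τ₁ ≠ τ₂): C₂ = C_in[1 − (τ₁ e^(−t/τ₁) − τ₂ e^(−t/τ₂))/(τ₁ − τ₂)].
At t = 19.4: e^(−t/τ₁) = 0.20431, e^(−t/τ₂) = 0.50029.
C₂ = 4.40·[1 − (12.216·0.20431 − 28.011·0.50029)/(-15.795)] = 4.40·0.27082 = 1.1916 g/L.

1.19 g/L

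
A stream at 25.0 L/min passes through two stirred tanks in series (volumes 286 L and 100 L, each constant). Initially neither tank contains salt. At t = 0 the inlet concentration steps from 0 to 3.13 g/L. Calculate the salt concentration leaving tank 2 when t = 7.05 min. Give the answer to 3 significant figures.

Each tank obeys Vᵢ dCᵢ/dt = Q(Cᵢ₋₁ − Cᵢ), so τᵢ = Vᵢ/Q.
τ₁ = 286/25.0 = 11.440 min; τ₂ = 100/25.0 = 4.0000 min.
Tank 1: C₁ = C_in(1 − e^(−t/τ₁)). Tank 2 (τ₁ ≠ τ₂): C₂ = C_in[1 − (τ₁ e^(−t/τ₁) − τ₂ e^(−t/τ₂))/(τ₁ − τ₂)].
At t = 7.05: e^(−t/τ₁) = 0.53996, e^(−t/τ₂) = 0.17162.
C₂ = 3.13·[1 − (11.440·0.53996 − 4.0000·0.17162)/(7.4400)] = 3.13·0.26200 = 0.82007 g/L.

0.820 g/L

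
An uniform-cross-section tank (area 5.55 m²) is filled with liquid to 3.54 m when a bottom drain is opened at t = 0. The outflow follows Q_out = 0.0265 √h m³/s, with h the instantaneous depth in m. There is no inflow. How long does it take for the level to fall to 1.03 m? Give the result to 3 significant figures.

363 s

With no inflow, A dh/dt = −0.0265 √h.
∫ h^(−1/2) dh = −(0.0265/A) ∫ dt, giving 2√h = 2√h₀ − (0.0265/A) t.
t = 2A(√h₀ − √h)/0.0265 = 2·5.55·(√3.54 − √1.03)/0.0265
  = 11.100 × (1.8815 − 1.0149) / 0.0265 = 362.99 s.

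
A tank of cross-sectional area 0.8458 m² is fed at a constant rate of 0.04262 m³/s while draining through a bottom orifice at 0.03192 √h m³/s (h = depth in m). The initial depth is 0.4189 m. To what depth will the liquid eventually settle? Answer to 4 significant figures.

Level balance: A dh/dt = 0.04262 − 0.03192 √h. Setting dh/dt = 0:
Q_in = 0.03192 √h_ss ⇒ √h_ss = 0.04262/0.03192 = 1.33521.
h_ss = 1.33521² = 1.78279 m. (Since h₀ = 0.4189 m < h_ss, the level will rise toward this value.)

1.783 m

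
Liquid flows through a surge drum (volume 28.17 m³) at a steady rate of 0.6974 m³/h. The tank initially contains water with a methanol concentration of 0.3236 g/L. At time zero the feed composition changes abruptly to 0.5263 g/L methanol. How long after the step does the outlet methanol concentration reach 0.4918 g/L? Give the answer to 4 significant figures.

Mass balance on the solute (V constant): V dC/dt = Q(C_in − C), so τ = V/Q = 40.3929 h.
C(t) = C_in + (C₀ − C_in) e^(−t/τ). Set C = 0.4918 and solve for t:
e^(−t/τ) = (C − C_in)/(C₀ − C_in) = (0.4918 − 0.5263)/(0.3236 − 0.5263) = 0.170202
t = −τ ln(…) = 40.3929 × 1.77077 = 71.5264 h.

71.53 h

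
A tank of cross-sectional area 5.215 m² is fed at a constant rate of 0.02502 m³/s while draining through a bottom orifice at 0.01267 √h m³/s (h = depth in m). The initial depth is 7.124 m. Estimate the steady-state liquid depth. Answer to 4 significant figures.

Level balance: A dh/dt = 0.02502 − 0.01267 √h. Setting dh/dt = 0:
Q_in = 0.01267 √h_ss ⇒ √h_ss = 0.02502/0.01267 = 1.97474.
h_ss = 1.97474² = 3.89961 m. (Since h₀ = 7.124 m > h_ss, the level will fall toward this value.)

3.900 m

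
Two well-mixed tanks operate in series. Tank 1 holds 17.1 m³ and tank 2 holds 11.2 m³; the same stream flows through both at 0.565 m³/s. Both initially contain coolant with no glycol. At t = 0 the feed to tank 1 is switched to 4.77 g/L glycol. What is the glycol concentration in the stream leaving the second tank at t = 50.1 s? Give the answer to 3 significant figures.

2.85 g/L

Each tank obeys Vᵢ dCᵢ/dt = Q(Cᵢ₋₁ − Cᵢ), so τᵢ = Vᵢ/Q.
τ₁ = 17.1/0.565 = 30.265 s; τ₂ = 11.2/0.565 = 19.823 s.
Solving the cascade with C₁(0)=C₂(0)=0 gives C₂(t) = C_in[1 − (τ₁ e^(−t/τ₁) − τ₂ e^(−t/τ₂))/(τ₁ − τ₂)].
At t = 50.1: e^(−t/τ₁) = 0.19103, e^(−t/τ₂) = 0.079869.
C₂ = 4.77·[1 − (30.265·0.19103 − 19.823·0.079869)/(10.442)] = 4.77·0.59797 = 2.8523 g/L.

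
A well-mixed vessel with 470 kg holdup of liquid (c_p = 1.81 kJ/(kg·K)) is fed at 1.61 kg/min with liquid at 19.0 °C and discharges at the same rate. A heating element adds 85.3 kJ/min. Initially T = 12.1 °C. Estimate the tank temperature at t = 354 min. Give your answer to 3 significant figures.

M c_p dT/dt = ṁ c_p (T_in − T) + Q̇.
τ = M/ṁ = 291.93 min; T_ss = T_in + Q̇/(ṁ c_p) = 19.0 + 85.3/(1.61·1.81) = 48.271 °C.
Solution: T(t) = T_ss + (T₀ − T_ss) e^(−t/τ).
T(354) = 48.271 + (-36.171)·e^(−354/291.93) = 48.271 + (-36.171)·0.29741 = 37.514 °C.

37.5 °C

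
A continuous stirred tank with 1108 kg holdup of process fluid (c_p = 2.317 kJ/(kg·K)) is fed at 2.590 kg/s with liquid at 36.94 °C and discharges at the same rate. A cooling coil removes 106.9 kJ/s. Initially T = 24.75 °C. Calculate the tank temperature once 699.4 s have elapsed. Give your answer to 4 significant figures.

M c_p dT/dt = ṁ c_p (T_in − T) − Q̇.
τ = M/ṁ = 427.799 s; T_ss = T_in − Q̇/(ṁ c_p) = 36.94 − 106.9/(2.590·2.317) = 19.1264 °C.
Integrating: T(t) = T_ss + (T₀ − T_ss) e^(−t/τ).
T(699.4) = 19.1264 + (5.62361)·e^(−699.4/427.799) = 19.1264 + (5.62361)·0.194976 = 20.2229 °C.

20.22 °C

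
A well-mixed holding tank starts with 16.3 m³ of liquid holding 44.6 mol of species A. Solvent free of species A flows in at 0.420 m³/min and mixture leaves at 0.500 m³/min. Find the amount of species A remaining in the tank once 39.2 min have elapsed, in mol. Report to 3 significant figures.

11.7 mol

Let m(t) be the amount of species A. Volume: V(t) = V₀ + (Q_in − Q_out) t = 16.3 − 0.080000 t; V(39.2) = 13.164 m³.
No species A enters, so dm/dt = −Q_out · (m/V).
dm/m = −Q_out dt/(V₀ − 0.080000 t); integrating gives ln(m/m₀) = −(Q_out/(Q_in−Q_out)) ln(V/V₀).
m = m₀ (V₀/V)^(Q_out/(Q_in−Q_out)) = 44.6 × (16.3/13.164)^(-6.2500) = 11.731 mol.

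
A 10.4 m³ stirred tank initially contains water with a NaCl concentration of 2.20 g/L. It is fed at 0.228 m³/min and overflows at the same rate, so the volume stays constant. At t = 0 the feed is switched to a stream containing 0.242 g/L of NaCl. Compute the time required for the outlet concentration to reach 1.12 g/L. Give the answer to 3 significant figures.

36.6 min

Species balance: V dC/dt = Q(C_in − C) ⇒ τ = V/Q = 45.614 min.
C(t) = C_in + (C₀ − C_in) e^(−t/τ). Set C = 1.12 and solve for t:
e^(−t/τ) = (C − C_in)/(C₀ − C_in) = (1.12 − 0.242)/(2.20 − 0.242) = 0.44842
t = −τ ln(…) = 45.614 × 0.80203 = 36.584 min.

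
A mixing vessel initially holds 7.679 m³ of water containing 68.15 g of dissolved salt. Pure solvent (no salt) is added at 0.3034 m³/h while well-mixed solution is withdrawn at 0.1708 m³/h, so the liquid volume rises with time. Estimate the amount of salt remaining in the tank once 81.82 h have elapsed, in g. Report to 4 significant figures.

Total volume: dV/dt = Q_in − Q_out = 0.132600 m³/h, so V(t) = 7.679 + 0.132600 t and V(81.82) = 18.5283 m³.
Species balance (pure solvent in): dm/dt = −Q_out · m/V(t).
dm/m = −Q_out dt/(V₀ + 0.132600 t); integrating gives ln(m/m₀) = −(Q_out/(Q_in−Q_out)) ln(V/V₀).
m = m₀ (V₀/V)^(Q_out/(Q_in−Q_out)) = 68.15 × (7.679/18.5283)^(1.28808) = 21.9146 g.

21.91 g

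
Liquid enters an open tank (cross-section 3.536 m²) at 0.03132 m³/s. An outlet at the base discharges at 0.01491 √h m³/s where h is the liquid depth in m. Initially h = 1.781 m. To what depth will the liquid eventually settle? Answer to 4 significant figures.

Level balance: A dh/dt = 0.03132 − 0.01491 √h. Setting dh/dt = 0:
Q_in = 0.01491 √h_ss ⇒ √h_ss = 0.03132/0.01491 = 2.10060.
h_ss = 2.10060² = 4.41254 m. (Since h₀ = 1.781 m < h_ss, the level will rise toward this value.)

4.413 m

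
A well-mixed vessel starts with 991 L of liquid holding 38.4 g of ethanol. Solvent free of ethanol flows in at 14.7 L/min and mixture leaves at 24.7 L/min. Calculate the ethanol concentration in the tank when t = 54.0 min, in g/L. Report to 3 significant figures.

0.0122 g/L

Let m(t) be the amount of ethanol. Volume: V(t) = V₀ + (Q_in − Q_out) t = 991 − 10.000 t; V(54.0) = 451.00 L.
Solute balance: dm/dt = 0 − Q_out C = −Q_out m/V(t).
Separate: dm/m = −Q_out dt/V(t) ⇒ ln(m/m₀) = −(Q_out/(Q_in−Q_out)) ln(V/V₀).
m = m₀ (V₀/V)^(Q_out/(Q_in−Q_out)) = 38.4 × (991/451.00)^(-2.4700) = 5.4935 g.
C = m/V = 5.4935/451.00 = 0.012181 g/L.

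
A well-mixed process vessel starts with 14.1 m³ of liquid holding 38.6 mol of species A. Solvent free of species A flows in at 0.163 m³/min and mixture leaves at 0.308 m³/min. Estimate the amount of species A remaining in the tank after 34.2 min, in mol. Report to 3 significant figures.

15.4 mol

Total volume: dV/dt = Q_in − Q_out = -0.14500 m³/min, so V(t) = 14.1 − 0.14500 t and V(34.2) = 9.1410 m³.
No species A enters, so dm/dt = −Q_out · (m/V).
dm/m = −Q_out dt/(V₀ − 0.14500 t); integrating gives ln(m/m₀) = −(Q_out/(Q_in−Q_out)) ln(V/V₀).
m = m₀ (V₀/V)^(Q_out/(Q_in−Q_out)) = 38.6 × (14.1/9.1410)^(-2.1241) = 15.373 mol.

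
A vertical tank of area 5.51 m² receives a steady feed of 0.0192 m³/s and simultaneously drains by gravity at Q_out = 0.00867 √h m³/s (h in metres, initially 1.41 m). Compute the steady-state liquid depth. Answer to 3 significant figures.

4.90 m

A dh/dt = Q_in − 0.00867 √h. Steady state requires inflow = outflow:
Q_in = 0.00867 √h_ss ⇒ √h_ss = 0.0192/0.00867 = 2.2145.
h_ss = 2.2145² = 4.9042 m. (Since h₀ = 1.41 m < h_ss, the level will rise toward this value.)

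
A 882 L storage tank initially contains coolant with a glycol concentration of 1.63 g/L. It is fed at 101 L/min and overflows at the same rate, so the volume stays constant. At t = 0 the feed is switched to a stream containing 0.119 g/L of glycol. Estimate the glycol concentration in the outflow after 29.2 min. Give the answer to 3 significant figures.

0.172 g/L

Transient balance on the dissolved component: V dC/dt = Q(C_in − C).
Time constant τ = V/Q = 882/101 = 8.7327 min.
Solution: C(t) = C_in + (C₀ − C_in) e^(−t/τ).
C(29.2) = 0.119 + (1.63 − 0.119)·e^(−29.2/8.7327) = 0.119 + (1.5110)·0.035304 = 0.17234 g/L.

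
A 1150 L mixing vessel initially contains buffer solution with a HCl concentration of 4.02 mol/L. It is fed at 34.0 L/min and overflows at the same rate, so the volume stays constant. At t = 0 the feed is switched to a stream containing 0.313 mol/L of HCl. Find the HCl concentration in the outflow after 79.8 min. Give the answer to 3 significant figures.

0.663 mol/L

Species balance on the tank: V dC/dt = Q(C_in − C).
So dC/dt = (C_in − C)/τ with τ = V/Q = 1150/34.0 = 33.824 min.
Integrating: C(t) = C_in + (C₀ − C_in) e^(−t/τ).
C(79.8) = 0.313 + (4.02 − 0.313)·e^(−79.8/33.824) = 0.313 + (3.7070)·0.094486 = 0.66326 mol/L.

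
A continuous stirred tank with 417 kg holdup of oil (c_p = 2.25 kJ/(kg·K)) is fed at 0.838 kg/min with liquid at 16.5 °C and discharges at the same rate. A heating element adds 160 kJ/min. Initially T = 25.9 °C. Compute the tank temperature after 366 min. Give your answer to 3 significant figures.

M c_p dT/dt = ṁ c_p (T_in − T) + Q̇.
Rearrange: dT/dt = (T_ss − T)/τ with τ = M/ṁ = 497.61 min and T_ss = T_in + Q̇/(ṁ c_p) = 101.36 °C.
Integrating: T(t) = T_ss + (T₀ − T_ss) e^(−t/τ).
T(366) = 101.36 + (-75.458)·e^(−366/497.61) = 101.36 + (-75.458)·0.47926 = 65.194 °C.

65.2 °C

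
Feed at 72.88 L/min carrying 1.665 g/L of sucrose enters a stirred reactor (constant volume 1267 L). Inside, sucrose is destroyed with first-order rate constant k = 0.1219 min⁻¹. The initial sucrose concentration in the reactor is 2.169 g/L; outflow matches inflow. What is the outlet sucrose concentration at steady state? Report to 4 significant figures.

0.5338 g/L

Species balance: V dC/dt = Q C_in − Q C − k V C.
At steady state: 0 = Q C_in − (Q + kV) C_ss, so C_ss = Q C_in/(Q + kV).
C_ss = 72.88·1.665/(72.88 + 0.1219·1267) = 121.345/227.327 = 0.533791 g/L.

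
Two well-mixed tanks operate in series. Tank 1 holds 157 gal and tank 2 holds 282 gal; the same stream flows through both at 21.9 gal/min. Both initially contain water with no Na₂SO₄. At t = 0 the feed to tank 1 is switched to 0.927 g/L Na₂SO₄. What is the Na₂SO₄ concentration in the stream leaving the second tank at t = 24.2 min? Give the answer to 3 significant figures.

Time constants: τᵢ = Vᵢ/Q for each well-mixed tank.
τ₁ = 157/21.9 = 7.1689 min; τ₂ = 282/21.9 = 12.877 min.
Solving the cascade with C₁(0)=C₂(0)=0 gives C₂(t) = C_in[1 − (τ₁ e^(−t/τ₁) − τ₂ e^(−t/τ₂))/(τ₁ − τ₂)].
At t = 24.2: e^(−t/τ₁) = 0.034195, e^(−t/τ₂) = 0.15269.
C₂ = 0.927·[1 − (7.1689·0.034195 − 12.877·0.15269)/(-5.7078)] = 0.927·0.69849 = 0.64750 g/L.

0.647 g/L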